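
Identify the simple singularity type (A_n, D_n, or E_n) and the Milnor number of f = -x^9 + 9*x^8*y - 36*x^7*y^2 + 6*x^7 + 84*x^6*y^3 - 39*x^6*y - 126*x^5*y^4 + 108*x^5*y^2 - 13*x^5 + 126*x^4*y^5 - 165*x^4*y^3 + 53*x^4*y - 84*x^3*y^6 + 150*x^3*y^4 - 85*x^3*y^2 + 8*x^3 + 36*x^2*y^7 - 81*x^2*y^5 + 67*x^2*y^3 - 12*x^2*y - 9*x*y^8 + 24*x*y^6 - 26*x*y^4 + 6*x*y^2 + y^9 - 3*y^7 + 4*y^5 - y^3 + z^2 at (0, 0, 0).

The Hessian of f at 0 is [[0, 0, 0], [0, 0, 0], [0, 0, 2]] with rank 1, so corank 2. A Groebner basis of the Jacobian ideal J(f) in C{x,y,z} is {40*x^2 + x*y^3 - 40*x*y + 10*y^2, 64*x^2 - 64*x*y + y^4 + 16*y^2, x^3 - 3*x*y^2/4 + y^3/4, x^2*y - x*y^2 + y^3/4, z}; counting standard monomials gives mu = 8. Corank 2; j^3 = (2*x - y)^3 is a perfect cube, so E-series; the 5-jet and mu = 8 give E_8.

Type E8, Milnor number mu = 8.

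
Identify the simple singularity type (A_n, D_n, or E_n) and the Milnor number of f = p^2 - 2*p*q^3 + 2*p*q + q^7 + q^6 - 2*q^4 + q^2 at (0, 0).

Type A6, Milnor number mu = 6.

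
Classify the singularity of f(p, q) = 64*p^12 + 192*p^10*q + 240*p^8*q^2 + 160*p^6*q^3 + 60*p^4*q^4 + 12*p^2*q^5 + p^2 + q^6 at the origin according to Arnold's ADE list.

A5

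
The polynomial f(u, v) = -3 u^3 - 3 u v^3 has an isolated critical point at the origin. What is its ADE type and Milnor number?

Type E_7, Milnor number mu = 7.

The Hessian of f at 0 has rank 0. Corank 2; j^3 = -3*u^3 is a perfect cube, so E-series; the 4-jet and mu = 7 give E_7.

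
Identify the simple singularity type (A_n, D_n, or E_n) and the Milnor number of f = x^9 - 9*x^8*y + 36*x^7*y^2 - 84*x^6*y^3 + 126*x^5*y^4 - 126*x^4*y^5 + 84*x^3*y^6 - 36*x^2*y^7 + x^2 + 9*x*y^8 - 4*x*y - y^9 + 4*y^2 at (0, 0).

The Hessian of f at 0 has rank 1. Corank 1: A-series; mu = 8 gives A_8.

Type A_8, Milnor number mu = 8.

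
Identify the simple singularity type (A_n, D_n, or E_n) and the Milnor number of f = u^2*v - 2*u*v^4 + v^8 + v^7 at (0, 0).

The Hessian of f at 0 has rank 0. Corank 2; j^3 = u^2*v has shape L^2 M (L != M), so D-series; mu = 9 gives D_9.

Type D_9, Milnor number mu = 9.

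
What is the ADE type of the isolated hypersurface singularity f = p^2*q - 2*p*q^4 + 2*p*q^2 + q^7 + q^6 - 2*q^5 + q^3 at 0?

D_{7}

The Hessian of f at 0 has rank 0. Corank 2; j^3 = q*(p + q)^2 has shape L^2 M (L != M), so D-series; mu = 7 gives D_7.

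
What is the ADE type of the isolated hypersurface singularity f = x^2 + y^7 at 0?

A_6

The Hessian of f at 0 has rank 1. Corank 1: A-series; mu = 6 gives A_6.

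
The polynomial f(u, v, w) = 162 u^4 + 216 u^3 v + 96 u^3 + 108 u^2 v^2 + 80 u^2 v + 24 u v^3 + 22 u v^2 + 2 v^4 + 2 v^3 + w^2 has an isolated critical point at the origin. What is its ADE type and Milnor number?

Type D_{5}, Milnor number mu = 5.

The Hessian of f at 0 is [[0, 0, 0], [0, 0, 0], [0, 0, 2]] with rank 1, so corank 2. A Groebner basis of the Jacobian ideal J(f) in C{u,v,w} is {u*v^2 + 16*u*v/3 + 4*v^2/3, -64*u*v/3 + v^3 - 16*v^2/3, u^2 + 7*u*v/12 + v^2/12, w}; counting standard monomials gives mu = 5. Corank 2; j^3 = 2*(3*u + v)*(4*u + v)^2 has shape L^2 M (L != M), so D-series; mu = 5 gives D_5.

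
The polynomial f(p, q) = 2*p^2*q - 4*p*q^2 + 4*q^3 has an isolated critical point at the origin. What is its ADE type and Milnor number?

Type D_{4}, Milnor number mu = 4.

The Hessian of f at 0 has rank 0. Corank 2; j^3 = 2*q*(p^2 - 2*p*q + 2*q^2) splits into three distinct lines over C (the quadratic factor has nonzero discriminant), so D_4.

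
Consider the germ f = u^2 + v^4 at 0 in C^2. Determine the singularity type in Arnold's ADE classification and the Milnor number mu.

Type A3, Milnor number mu = 3.

The Hessian of f at 0 has rank 1. Corank 1: A-series; mu = 3 gives A_3.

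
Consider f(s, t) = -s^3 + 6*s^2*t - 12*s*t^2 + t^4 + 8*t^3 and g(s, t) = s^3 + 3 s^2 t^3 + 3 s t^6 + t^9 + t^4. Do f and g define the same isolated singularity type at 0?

Yes.

The Hessian of f at 0 is [[0, 0], [0, 0]] with rank 0, so corank 2. A Groebner basis of the Jacobian ideal J(f) in C{s,t} is {t^3, s^2 - 4*s*t + 4*t^2}; counting standard monomials gives mu = 6. Corank 2; j^3 = -(s - 2*t)^3 is a perfect cube, so E-series; the 4-jet and mu = 6 give E_6. The Hessian of g at 0 is [[0, 0], [0, 0]] with rank 0, so corank 2. A Groebner basis of the Jacobian ideal J(g) in C{s,t} is {t^3, s^2}; counting standard monomials gives mu = 6. Corank 2; j^3 = s^3 is a perfect cube, so E-series; the 4-jet and mu = 6 give E_6. Both have type E_6, hence right-equivalent.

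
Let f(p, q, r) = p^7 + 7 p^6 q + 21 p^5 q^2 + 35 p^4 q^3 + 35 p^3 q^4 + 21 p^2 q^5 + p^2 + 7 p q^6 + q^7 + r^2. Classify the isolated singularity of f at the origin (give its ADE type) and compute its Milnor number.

Type A_{6}, Milnor number mu = 6.

The Hessian of f at 0 has rank 2. Corank 1: A-series; mu = 6 gives A_6.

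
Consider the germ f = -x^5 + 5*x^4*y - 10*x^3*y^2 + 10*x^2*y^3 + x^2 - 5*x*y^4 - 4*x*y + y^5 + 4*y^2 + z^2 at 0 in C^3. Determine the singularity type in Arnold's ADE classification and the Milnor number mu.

The Hessian of f at 0 has rank 2. Corank 1: A-series; mu = 4 gives A_4.

Type A_{4}, Milnor number mu = 4.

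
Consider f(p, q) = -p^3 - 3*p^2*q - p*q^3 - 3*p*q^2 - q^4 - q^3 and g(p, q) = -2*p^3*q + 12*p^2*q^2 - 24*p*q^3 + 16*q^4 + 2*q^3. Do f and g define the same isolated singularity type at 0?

Yes.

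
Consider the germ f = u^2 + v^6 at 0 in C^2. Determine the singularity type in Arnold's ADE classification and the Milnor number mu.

Type A_5, Milnor number mu = 5.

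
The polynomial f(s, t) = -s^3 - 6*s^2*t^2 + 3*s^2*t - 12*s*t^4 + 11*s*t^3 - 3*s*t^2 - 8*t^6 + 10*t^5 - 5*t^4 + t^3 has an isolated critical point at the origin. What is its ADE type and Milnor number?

Type E_7, Milnor number mu = 7.

The Hessian of f at 0 is [[0, 0], [0, 0]] with rank 0, so corank 2. A Groebner basis of the Jacobian ideal J(f) in C{s,t} is {-s^2/4 + s*t/2 + t^4 - t^3/12 - t^2/4, s^3 + 7*s^2/4 - 7*s*t/2 - 5*t^3/12 + 7*t^2/4, s^2*t + 13*s^2/12 - 13*s*t/6 - 23*t^3/36 + 13*t^2/12, s^2/2 + s*t^2 - s*t - 5*t^3/6 + t^2/2}; counting standard monomials gives mu = 7. Corank 2; j^3 = -(s - t)^3 is a perfect cube, so E-series; the 4-jet and mu = 7 give E_7.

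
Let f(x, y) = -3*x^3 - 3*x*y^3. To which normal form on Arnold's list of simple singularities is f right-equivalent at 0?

E7

The Hessian of f at 0 is [[0, 0], [0, 0]] with rank 0, so corank 2. A Groebner basis of the Jacobian ideal J(f) in C{x,y} is {x^3, x*y^2, 3*x^2 + y^3}; counting standard monomials gives mu = 7. Corank 2; j^3 = -3*x^3 is a perfect cube, so E-series; the 4-jet and mu = 7 give E_7.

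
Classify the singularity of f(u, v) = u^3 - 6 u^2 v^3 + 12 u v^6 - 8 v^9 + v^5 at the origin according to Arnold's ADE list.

The Hessian of f at 0 has rank 0. Corank 2; j^3 = u^3 is a perfect cube, so E-series; the 5-jet and mu = 8 give E_8.

E8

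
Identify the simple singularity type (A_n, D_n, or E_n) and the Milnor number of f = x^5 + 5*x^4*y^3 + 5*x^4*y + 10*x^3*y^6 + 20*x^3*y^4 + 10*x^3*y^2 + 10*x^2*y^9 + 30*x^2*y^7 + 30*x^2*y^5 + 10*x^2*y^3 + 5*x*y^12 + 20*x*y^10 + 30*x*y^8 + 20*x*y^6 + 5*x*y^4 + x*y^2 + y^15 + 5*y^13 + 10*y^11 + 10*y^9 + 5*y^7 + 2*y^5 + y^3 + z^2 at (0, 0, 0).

Type D6, Milnor number mu = 6.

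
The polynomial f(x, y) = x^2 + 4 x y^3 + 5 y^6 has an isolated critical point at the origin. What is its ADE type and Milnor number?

The Hessian of f at 0 has rank 1. Corank 1: A-series; mu = 5 gives A_5.

Type A5, Milnor number mu = 5.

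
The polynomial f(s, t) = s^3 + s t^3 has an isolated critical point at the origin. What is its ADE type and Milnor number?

Type E7, Milnor number mu = 7.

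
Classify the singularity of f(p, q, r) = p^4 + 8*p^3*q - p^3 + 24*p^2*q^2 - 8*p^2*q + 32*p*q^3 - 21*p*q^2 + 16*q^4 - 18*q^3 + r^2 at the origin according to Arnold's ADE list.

The Hessian of f at 0 has rank 1. Corank 2; j^3 = -(p + 2*q)*(p + 3*q)^2 has shape L^2 M (L != M), so D-series; mu = 5 gives D_5.

D_5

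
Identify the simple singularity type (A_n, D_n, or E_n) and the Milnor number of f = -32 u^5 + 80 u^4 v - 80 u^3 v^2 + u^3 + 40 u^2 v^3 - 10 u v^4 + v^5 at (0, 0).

Type E_8, Milnor number mu = 8.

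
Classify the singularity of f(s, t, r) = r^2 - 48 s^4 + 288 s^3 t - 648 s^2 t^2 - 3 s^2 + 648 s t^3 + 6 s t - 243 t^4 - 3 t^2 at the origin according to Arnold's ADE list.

A_{3}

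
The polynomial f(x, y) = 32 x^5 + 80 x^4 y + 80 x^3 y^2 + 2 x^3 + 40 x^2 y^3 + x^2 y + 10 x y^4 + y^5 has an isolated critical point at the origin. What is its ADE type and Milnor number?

Type D6, Milnor number mu = 6.

The Hessian of f at 0 has rank 0. Corank 2; j^3 = x^2*(2*x + y) has shape L^2 M (L != M), so D-series; mu = 6 gives D_6.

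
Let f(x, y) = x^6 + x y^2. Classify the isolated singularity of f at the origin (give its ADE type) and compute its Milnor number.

The Hessian of f at 0 is [[0, 0], [0, 0]] with rank 0, so corank 2. A Groebner basis of the Jacobian ideal J(f) in C{x,y} is {x^5 + y^2/6, y^3, x*y}; counting standard monomials gives mu = 7. Corank 2; j^3 = x*y^2 has shape L^2 M (L != M), so D-series; mu = 7 gives D_7.

Type D_7, Milnor number mu = 7.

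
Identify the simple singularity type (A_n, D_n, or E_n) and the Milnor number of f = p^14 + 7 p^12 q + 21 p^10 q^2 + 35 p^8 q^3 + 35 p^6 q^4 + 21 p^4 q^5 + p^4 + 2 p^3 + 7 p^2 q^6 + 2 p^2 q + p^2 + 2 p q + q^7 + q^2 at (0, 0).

Type A6, Milnor number mu = 6.

The Hessian of f at 0 is [[2, 2], [2, 2]] with rank 1, so corank 1. A Groebner basis of the Jacobian ideal J(f) in C{p,q} is {14*p*q/3 - 5*p/3 + q^4 + 4*q^3/3 + 3*q^2 - 5*q/3, p*q^2 - 4*p*q/3 + p/3 + q^3/3 - q^2 + q/3, p^2 + p + q}; counting standard monomials gives mu = 6. Corank 1: A-series; mu = 6 gives A_6.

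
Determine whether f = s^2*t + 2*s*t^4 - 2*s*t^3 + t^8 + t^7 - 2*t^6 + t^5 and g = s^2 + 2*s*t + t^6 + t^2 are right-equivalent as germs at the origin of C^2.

No.

The Hessian of f at 0 is [[0, 0], [0, 0]] with rank 0, so corank 2. A Groebner basis of the Jacobian ideal J(f) in C{s,t} is {s^2*t^2 + 2*s^2*t/5 - s^2/5 + 4*s*t^2/5 + 3*s*t/5 - 3*t^3/5, -8*s^2*t/15 - s^2/15 + s*t^3 + 3*s*t^2/5 + 8*s*t/15 - 8*t^3/15, s*t + t^4 - t^3, s^3 + s^2*t/3 - s^2/3 + s*t^2 + 2*s*t/3 - 2*t^3/3}; counting standard monomials gives mu = 9. Corank 2; j^3 = s^2*t has shape L^2 M (L != M), so D-series; mu = 9 gives D_9. The Hessian of g at 0 is [[2, 2], [2, 2]] with rank 1, so corank 1. A Groebner basis of the Jacobian ideal J(g) in C{s,t} is {t^5, s + t}; counting standard monomials gives mu = 5. Corank 1: A-series; mu = 5 gives A_5. f is D_9 but g is A_5, hence not right-equivalent.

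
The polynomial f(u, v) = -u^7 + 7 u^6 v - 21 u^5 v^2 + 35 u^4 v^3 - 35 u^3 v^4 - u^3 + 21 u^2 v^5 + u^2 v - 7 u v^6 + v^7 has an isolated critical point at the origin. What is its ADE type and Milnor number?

Type D_{8}, Milnor number mu = 8.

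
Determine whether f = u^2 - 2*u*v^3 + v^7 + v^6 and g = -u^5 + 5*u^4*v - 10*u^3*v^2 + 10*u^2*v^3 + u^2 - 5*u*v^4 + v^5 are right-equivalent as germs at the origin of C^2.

No.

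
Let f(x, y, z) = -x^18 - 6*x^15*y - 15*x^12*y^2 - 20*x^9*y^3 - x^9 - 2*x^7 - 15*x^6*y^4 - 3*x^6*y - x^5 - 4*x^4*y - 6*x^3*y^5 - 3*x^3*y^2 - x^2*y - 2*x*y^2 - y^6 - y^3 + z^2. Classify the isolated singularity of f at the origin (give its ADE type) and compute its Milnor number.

The Hessian of f at 0 is [[0, 0, 0], [0, 0, 0], [0, 0, 2]] with rank 1, so corank 2. A Groebner basis of the Jacobian ideal J(f) in C{x,y,z} is {-x*y + y^4 - y^2, x^3 + x^2/2 + x*y + y^3 + y^2/2, x^2*y - x^2/3 - 2*x*y/3 - y^3 - y^2/3, x^2/6 + x*y^2 + x*y/3 + y^3 + y^2/6, z}; counting standard monomials gives mu = 7. Corank 2; j^3 = -y*(x + y)^2 has shape L^2 M (L != M), so D-series; mu = 7 gives D_7.

Type D_7, Milnor number mu = 7.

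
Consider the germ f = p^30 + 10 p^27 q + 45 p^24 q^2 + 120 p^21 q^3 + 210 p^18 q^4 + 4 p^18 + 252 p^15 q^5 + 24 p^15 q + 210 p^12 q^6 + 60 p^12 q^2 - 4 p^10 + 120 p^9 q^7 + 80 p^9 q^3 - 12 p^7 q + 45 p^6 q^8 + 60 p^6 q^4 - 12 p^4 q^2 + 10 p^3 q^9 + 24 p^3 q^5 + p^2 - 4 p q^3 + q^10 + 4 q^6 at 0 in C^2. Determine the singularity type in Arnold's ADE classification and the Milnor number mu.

Type A_9, Milnor number mu = 9.

The Hessian of f at 0 has rank 1. Corank 1: A-series; mu = 9 gives A_9.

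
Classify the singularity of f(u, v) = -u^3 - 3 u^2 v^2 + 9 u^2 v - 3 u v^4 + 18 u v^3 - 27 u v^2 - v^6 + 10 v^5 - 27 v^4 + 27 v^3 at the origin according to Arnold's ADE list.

E_{8}

The Hessian of f at 0 has rank 0. Corank 2; j^3 = -(u - 3*v)^3 is a perfect cube, so E-series; the 5-jet and mu = 8 give E_8.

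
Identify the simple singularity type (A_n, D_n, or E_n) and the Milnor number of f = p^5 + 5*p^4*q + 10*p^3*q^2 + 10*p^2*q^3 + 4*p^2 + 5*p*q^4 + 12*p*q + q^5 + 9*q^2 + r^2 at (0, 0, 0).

Type A_{4}, Milnor number mu = 4.

The Hessian of f at 0 has rank 2. Corank 1: A-series; mu = 4 gives A_4.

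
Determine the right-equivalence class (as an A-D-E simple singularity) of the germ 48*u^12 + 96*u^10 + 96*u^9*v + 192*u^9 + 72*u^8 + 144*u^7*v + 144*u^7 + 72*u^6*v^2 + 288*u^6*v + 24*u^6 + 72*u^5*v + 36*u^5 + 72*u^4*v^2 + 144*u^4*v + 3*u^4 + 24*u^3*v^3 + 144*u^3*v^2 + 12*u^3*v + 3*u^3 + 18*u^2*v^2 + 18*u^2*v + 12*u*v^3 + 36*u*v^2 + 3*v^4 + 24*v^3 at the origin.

E_{6}

The Hessian of f at 0 has rank 0. Corank 2; j^3 = 3*(u + 2*v)^3 is a perfect cube, so E-series; the 4-jet and mu = 6 give E_6.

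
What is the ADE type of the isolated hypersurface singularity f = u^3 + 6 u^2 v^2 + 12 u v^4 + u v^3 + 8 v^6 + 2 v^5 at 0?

E_{7}

The Hessian of f at 0 has rank 0. Corank 2; j^3 = u^3 is a perfect cube, so E-series; the 4-jet and mu = 7 give E_7.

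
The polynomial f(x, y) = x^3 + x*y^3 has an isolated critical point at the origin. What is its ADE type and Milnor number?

Type E_7, Milnor number mu = 7.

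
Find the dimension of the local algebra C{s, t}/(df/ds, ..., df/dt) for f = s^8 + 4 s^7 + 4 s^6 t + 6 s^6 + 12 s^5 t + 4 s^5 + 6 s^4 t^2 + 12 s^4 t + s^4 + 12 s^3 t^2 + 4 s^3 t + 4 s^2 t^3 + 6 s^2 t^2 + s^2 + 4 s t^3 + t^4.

The Hessian of f at 0 is [[2, 0], [0, 0]] with rank 1, so corank 1. A Groebner basis of the Jacobian ideal J(f) in C{s,t} is {t^3, s}; counting standard monomials gives mu = 3. Corank 1: A-series; mu = 3 gives A_3.

3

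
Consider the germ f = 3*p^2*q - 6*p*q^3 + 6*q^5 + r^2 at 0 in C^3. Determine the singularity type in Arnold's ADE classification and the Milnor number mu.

Type D_6, Milnor number mu = 6.

The Hessian of f at 0 is [[0, 0, 0], [0, 0, 0], [0, 0, 2]] with rank 1, so corank 2. A Groebner basis of the Jacobian ideal J(f) in C{p,q,r} is {p^3, p^2*q, p^2/4 + p*q^2, -p*q + q^3, r}; counting standard monomials gives mu = 6. Corank 2; j^3 = 3*p^2*q has shape L^2 M (L != M), so D-series; mu = 6 gives D_6.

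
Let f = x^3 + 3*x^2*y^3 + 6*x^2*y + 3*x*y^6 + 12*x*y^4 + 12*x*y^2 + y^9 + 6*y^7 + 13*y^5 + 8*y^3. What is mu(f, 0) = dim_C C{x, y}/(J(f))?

8

The Hessian of f at 0 has rank 0. Corank 2; j^3 = (x + 2*y)^3 is a perfect cube, so E-series; the 5-jet and mu = 8 give E_8.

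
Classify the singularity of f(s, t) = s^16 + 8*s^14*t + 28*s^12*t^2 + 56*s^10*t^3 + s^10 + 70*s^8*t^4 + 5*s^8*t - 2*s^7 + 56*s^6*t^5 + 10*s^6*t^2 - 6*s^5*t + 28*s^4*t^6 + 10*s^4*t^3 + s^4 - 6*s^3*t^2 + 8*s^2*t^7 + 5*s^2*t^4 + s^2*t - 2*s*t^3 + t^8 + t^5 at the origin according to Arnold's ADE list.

The Hessian of f at 0 has rank 0. Corank 2; j^3 = s^2*t has shape L^2 M (L != M), so D-series; mu = 9 gives D_9.

D_9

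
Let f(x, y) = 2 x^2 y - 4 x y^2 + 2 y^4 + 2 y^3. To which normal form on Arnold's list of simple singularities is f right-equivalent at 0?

D5

The Hessian of f at 0 has rank 0. Corank 2; j^3 = 2*y*(x - y)^2 has shape L^2 M (L != M), so D-series; mu = 5 gives D_5.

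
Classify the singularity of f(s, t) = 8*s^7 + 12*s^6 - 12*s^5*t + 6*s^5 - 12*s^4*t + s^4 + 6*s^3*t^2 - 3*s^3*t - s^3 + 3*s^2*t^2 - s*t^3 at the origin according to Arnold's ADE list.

E_{7}

The Hessian of f at 0 is [[0, 0], [0, 0]] with rank 0, so corank 2. A Groebner basis of the Jacobian ideal J(f) in C{s,t} is {3*s^2 + t^4 + t^3, s^3, s^2*t - s^2 - t^3/3, -2*s^2 + s*t^2 - 2*t^3/3}; counting standard monomials gives mu = 7. Corank 2; j^3 = -s^3 is a perfect cube, so E-series; the 4-jet and mu = 7 give E_7.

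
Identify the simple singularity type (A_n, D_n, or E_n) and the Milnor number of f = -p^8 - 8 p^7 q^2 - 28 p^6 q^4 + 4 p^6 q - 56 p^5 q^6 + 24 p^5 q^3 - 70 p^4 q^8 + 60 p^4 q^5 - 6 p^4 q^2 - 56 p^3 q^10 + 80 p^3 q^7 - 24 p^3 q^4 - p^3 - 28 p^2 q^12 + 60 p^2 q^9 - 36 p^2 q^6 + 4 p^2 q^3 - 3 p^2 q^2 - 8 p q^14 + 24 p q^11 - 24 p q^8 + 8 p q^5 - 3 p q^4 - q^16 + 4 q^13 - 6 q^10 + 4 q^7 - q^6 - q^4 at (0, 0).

Type E6, Milnor number mu = 6.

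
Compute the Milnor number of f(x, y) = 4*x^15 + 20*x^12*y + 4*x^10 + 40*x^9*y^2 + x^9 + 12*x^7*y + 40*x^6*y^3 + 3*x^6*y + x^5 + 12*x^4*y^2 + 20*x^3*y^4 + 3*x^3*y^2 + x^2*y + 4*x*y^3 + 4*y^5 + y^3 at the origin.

The Hessian of f at 0 is [[0, 0], [0, 0]] with rank 0, so corank 2. A Groebner basis of the Jacobian ideal J(f) in C{x,y} is {y^3, x^2 + 3*y^2, x*y}; counting standard monomials gives mu = 4. Corank 2; j^3 = y*(x^2 + y^2) splits into three distinct lines over C (the quadratic factor has nonzero discriminant), so D_4.

4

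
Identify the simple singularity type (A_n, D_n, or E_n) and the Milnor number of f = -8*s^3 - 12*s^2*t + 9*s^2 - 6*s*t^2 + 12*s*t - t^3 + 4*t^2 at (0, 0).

Type A_2, Milnor number mu = 2.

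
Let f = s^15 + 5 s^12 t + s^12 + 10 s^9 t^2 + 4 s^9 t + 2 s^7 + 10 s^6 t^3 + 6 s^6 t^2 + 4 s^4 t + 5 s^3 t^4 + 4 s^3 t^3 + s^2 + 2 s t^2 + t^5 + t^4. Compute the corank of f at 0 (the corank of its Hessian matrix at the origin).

Hessian at 0 has rank 1.

1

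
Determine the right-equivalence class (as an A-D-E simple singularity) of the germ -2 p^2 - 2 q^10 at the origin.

A_9

The Hessian of f at 0 has rank 1. Corank 1: A-series; mu = 9 gives A_9.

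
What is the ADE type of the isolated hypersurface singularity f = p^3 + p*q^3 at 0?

E_{7}

The Hessian of f at 0 has rank 0. Corank 2; j^3 = p^3 is a perfect cube, so E-series; the 4-jet and mu = 7 give E_7.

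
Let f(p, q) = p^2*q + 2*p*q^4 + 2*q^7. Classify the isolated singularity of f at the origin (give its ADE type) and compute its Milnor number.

The Hessian of f at 0 has rank 0. Corank 2; j^3 = p^2*q has shape L^2 M (L != M), so D-series; mu = 8 gives D_8.

Type D_8, Milnor number mu = 8.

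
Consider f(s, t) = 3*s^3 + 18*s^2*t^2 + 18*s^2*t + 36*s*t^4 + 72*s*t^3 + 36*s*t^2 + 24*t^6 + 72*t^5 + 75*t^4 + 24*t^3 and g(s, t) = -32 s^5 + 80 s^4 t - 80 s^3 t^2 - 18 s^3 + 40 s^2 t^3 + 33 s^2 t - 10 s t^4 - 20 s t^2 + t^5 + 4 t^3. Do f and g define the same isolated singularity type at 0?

The Hessian of f at 0 is [[0, 0], [0, 0]] with rank 0, so corank 2. A Groebner basis of the Jacobian ideal J(f) in C{s,t} is {s^3 + 3*s^2 + 12*s*t + 12*t^2, s^2*t - s^2 - 4*s*t - 4*t^2, s^2/4 + s*t^2 + s*t + t^2, t^3}; counting standard monomials gives mu = 6. Corank 2; j^3 = 3*(s + 2*t)^3 is a perfect cube, so E-series; the 4-jet and mu = 6 give E_6. The Hessian of g at 0 is [[0, 0], [0, 0]] with rank 0, so corank 2. A Groebner basis of the Jacobian ideal J(g) in C{s,t} is {-243*s*t/10 + t^4 + 81*t^2/5, s*t^2 - 2*t^3/3, s^2 - 7*s*t/6 + t^2/3}; counting standard monomials gives mu = 6. Corank 2; j^3 = -(2*s - t)*(3*s - 2*t)^2 has shape L^2 M (L != M), so D-series; mu = 6 gives D_6. f is E_6 but g is D_6, hence not right-equivalent.

No.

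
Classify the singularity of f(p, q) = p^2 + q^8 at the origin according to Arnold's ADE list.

The Hessian of f at 0 has rank 1. Corank 1: A-series; mu = 7 gives A_7.

A_7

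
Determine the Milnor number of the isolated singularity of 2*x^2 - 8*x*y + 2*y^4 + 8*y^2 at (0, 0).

3

The Hessian of f at 0 is [[4, -8], [-8, 16]] with rank 1, so corank 1. A Groebner basis of the Jacobian ideal J(f) in C{x,y} is {y^3, x - 2*y}; counting standard monomials gives mu = 3. Corank 1: A-series; mu = 3 gives A_3.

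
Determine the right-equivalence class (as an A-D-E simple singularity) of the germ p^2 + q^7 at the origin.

A_6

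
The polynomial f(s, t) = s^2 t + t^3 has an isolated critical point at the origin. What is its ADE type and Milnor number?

The Hessian of f at 0 is [[0, 0], [0, 0]] with rank 0, so corank 2. A Groebner basis of the Jacobian ideal J(f) in C{s,t} is {t^3, s^2 + 3*t^2, s*t}; counting standard monomials gives mu = 4. Corank 2; j^3 = t*(s^2 + t^2) splits into three distinct lines over C (the quadratic factor has nonzero discriminant), so D_4.

Type D_{4}, Milnor number mu = 4.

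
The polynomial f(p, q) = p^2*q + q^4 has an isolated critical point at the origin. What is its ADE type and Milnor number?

Type D_5, Milnor number mu = 5.

The Hessian of f at 0 is [[0, 0], [0, 0]] with rank 0, so corank 2. A Groebner basis of the Jacobian ideal J(f) in C{p,q} is {p^3, p^2/4 + q^3, p*q}; counting standard monomials gives mu = 5. Corank 2; j^3 = p^2*q has shape L^2 M (L != M), so D-series; mu = 5 gives D_5.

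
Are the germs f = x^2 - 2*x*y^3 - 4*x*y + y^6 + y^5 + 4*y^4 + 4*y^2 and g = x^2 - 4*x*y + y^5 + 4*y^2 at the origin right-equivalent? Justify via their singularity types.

Yes.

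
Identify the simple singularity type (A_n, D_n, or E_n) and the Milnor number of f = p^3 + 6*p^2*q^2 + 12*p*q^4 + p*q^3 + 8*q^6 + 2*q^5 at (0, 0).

Type E_{7}, Milnor number mu = 7.

The Hessian of f at 0 has rank 0. Corank 2; j^3 = p^3 is a perfect cube, so E-series; the 4-jet and mu = 7 give E_7.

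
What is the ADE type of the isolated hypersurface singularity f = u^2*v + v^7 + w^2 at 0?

The Hessian of f at 0 has rank 1. Corank 2; j^3 = u^2*v has shape L^2 M (L != M), so D-series; mu = 8 gives D_8.

D_{8}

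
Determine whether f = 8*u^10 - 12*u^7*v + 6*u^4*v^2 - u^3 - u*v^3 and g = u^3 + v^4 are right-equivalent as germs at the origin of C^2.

The Hessian of f at 0 has rank 0. Corank 2; j^3 = -u^3 is a perfect cube, so E-series; the 4-jet and mu = 7 give E_7. The Hessian of g at 0 has rank 0. Corank 2; j^3 = u^3 is a perfect cube, so E-series; the 4-jet and mu = 6 give E_6. f is E_7 but g is E_6, hence not right-equivalent.

No.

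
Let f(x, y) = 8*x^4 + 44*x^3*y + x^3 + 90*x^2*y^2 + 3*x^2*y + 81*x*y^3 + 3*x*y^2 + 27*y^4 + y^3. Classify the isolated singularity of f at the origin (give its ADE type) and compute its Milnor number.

Type E7, Milnor number mu = 7.

The Hessian of f at 0 has rank 0. Corank 2; j^3 = (x + y)^3 is a perfect cube, so E-series; the 4-jet and mu = 7 give E_7.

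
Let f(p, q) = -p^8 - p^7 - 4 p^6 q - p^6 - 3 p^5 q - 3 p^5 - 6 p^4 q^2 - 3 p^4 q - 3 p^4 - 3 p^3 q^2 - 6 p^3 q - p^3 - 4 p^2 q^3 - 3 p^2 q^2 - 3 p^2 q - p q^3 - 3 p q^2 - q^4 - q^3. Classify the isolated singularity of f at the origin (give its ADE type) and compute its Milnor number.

Type E_7, Milnor number mu = 7.

The Hessian of f at 0 has rank 0. Corank 2; j^3 = -(p + q)^3 is a perfect cube, so E-series; the 4-jet and mu = 7 give E_7.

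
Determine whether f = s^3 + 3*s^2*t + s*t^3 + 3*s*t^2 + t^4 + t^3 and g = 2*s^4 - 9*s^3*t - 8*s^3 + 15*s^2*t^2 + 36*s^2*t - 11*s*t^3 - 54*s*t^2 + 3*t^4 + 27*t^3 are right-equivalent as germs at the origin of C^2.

Yes.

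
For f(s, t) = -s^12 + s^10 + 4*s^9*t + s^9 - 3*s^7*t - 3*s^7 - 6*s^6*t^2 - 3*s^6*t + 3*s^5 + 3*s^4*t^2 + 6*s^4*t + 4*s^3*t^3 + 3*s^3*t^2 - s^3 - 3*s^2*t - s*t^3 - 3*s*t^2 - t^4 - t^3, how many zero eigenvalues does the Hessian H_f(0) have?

Hessian at 0 has rank 0.

2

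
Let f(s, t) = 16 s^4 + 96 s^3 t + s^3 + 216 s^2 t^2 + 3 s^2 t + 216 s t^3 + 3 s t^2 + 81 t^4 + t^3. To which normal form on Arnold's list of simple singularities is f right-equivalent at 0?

E6

The Hessian of f at 0 has rank 0. Corank 2; j^3 = (s + t)^3 is a perfect cube, so E-series; the 4-jet and mu = 6 give E_6.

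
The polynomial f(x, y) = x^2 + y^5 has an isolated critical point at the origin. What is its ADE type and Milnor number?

Type A4, Milnor number mu = 4.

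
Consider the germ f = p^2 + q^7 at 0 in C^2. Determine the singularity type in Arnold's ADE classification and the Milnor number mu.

Type A6, Milnor number mu = 6.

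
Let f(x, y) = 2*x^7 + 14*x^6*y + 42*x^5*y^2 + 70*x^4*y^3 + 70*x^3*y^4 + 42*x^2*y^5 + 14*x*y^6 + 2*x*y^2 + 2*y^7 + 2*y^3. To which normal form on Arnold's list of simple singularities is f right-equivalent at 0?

D8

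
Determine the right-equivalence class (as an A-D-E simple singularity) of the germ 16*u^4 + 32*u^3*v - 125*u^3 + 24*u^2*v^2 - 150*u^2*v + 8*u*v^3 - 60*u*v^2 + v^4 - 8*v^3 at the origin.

E6

The Hessian of f at 0 has rank 0. Corank 2; j^3 = -(5*u + 2*v)^3 is a perfect cube, so E-series; the 4-jet and mu = 6 give E_6.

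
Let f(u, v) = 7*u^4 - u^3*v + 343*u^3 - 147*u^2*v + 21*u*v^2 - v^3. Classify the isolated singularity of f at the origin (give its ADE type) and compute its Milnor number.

Type E_7, Milnor number mu = 7.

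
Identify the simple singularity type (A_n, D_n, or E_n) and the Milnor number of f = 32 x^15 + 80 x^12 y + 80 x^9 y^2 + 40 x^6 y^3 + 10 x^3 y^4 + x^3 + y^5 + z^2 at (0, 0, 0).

The Hessian of f at 0 has rank 1. Corank 2; j^3 = x^3 is a perfect cube, so E-series; the 5-jet and mu = 8 give E_8.

Type E_8, Milnor number mu = 8.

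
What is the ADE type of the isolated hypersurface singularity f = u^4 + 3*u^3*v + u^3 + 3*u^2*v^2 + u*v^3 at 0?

E7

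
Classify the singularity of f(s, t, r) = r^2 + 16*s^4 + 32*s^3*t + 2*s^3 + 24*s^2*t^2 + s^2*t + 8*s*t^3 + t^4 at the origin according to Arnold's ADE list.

The Hessian of f at 0 has rank 1. Corank 2; j^3 = s^2*(2*s + t) has shape L^2 M (L != M), so D-series; mu = 5 gives D_5.

D5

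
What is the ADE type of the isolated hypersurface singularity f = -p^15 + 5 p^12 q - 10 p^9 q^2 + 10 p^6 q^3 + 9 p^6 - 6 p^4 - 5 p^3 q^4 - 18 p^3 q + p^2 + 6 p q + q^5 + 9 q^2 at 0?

A_4

The Hessian of f at 0 is [[2, 6], [6, 18]] with rank 1, so corank 1. A Groebner basis of the Jacobian ideal J(f) in C{p,q} is {p/81 + q^3 + q/27, p^2 - 9*q^2, p*q + 3*q^2}; counting standard monomials gives mu = 4. Corank 1: A-series; mu = 4 gives A_4.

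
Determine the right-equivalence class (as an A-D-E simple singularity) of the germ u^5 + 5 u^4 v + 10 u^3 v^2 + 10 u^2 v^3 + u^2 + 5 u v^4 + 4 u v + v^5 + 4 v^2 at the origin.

The Hessian of f at 0 is [[2, 4], [4, 8]] with rank 1, so corank 1. A Groebner basis of the Jacobian ideal J(f) in C{u,v} is {v^4, u + 2*v}; counting standard monomials gives mu = 4. Corank 1: A-series; mu = 4 gives A_4.

A4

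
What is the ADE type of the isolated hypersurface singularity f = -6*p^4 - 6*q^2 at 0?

The Hessian of f at 0 has rank 1. Corank 1: A-series; mu = 3 gives A_3.

A3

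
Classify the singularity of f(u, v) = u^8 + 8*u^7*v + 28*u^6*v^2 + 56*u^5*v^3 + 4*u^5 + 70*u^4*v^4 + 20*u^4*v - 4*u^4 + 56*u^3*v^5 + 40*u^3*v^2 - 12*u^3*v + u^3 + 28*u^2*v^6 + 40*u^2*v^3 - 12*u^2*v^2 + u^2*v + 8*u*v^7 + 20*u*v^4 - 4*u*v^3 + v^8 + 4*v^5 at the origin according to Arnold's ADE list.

D_{9}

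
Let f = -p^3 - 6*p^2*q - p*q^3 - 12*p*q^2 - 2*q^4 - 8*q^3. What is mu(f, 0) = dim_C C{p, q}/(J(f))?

The Hessian of f at 0 is [[0, 0], [0, 0]] with rank 0, so corank 2. A Groebner basis of the Jacobian ideal J(f) in C{p,q} is {p^3 + 6*p^2*q + 48*p^2 + 192*p*q + 192*q^2, -6*p^2 + p*q^2 - 24*p*q - 24*q^2, 3*p^2 + 12*p*q + q^3 + 12*q^2}; counting standard monomials gives mu = 7. Corank 2; j^3 = -(p + 2*q)^3 is a perfect cube, so E-series; the 4-jet and mu = 7 give E_7.

7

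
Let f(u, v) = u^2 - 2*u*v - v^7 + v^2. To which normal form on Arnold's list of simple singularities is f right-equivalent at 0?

The Hessian of f at 0 has rank 1. Corank 1: A-series; mu = 6 gives A_6.

A_{6}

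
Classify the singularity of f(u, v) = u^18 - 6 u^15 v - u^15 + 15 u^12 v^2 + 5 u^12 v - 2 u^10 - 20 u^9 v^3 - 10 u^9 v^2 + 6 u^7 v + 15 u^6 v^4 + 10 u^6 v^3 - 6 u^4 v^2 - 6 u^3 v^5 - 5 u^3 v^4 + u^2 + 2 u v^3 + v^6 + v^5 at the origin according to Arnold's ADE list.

A_{4}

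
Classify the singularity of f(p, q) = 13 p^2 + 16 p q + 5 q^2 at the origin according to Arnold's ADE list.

A_{1}

The Hessian of f at 0 is [[26, 16], [16, 10]] with rank 2, so corank 0. A Groebner basis of the Jacobian ideal J(f) in C{p,q} is {p, q}; counting standard monomials gives mu = 1. Corank 0: nondegenerate Morse point, so A_1.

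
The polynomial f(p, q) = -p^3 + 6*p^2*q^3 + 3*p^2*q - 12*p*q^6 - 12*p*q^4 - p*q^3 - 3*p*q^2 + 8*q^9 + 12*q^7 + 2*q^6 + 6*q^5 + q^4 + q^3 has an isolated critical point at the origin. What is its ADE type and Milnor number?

Type E_{7}, Milnor number mu = 7.

The Hessian of f at 0 has rank 0. Corank 2; j^3 = -(p - q)^3 is a perfect cube, so E-series; the 4-jet and mu = 7 give E_7.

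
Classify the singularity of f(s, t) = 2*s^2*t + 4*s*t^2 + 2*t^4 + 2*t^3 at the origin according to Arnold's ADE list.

D_5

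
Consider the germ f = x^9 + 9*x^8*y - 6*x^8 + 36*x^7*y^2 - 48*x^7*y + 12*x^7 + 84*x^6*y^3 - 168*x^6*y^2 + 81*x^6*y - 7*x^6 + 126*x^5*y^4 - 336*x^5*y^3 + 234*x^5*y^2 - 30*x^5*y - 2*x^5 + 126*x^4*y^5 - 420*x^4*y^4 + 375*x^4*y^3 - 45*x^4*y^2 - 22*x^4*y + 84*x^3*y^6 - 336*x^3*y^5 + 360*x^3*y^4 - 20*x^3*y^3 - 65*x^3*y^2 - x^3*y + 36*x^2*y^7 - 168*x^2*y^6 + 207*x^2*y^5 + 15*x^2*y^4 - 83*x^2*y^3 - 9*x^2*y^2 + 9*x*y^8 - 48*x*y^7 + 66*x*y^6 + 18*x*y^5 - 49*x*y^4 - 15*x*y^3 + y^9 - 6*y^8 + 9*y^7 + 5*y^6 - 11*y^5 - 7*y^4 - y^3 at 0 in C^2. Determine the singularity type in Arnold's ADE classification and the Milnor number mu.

The Hessian of f at 0 has rank 0. Corank 2; j^3 = -y^3 is a perfect cube, so E-series; the 4-jet and mu = 7 give E_7.

Type E_{7}, Milnor number mu = 7.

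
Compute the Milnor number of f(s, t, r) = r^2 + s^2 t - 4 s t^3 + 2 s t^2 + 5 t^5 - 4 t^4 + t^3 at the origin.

The Hessian of f at 0 is [[0, 0, 0], [0, 0, 0], [0, 0, 2]] with rank 1, so corank 2. A Groebner basis of the Jacobian ideal J(f) in C{s,t,r} is {s^3 + 6*s^2 + 25*s*t/2 + 13*t^2/2, s^2*t - 4*s^2 - 17*s*t/2 - 9*t^2/2, 2*s^2 + s*t^2 + 9*s*t/2 + 5*t^2/2, -s*t/2 + t^3 - t^2/2, r}; counting standard monomials gives mu = 6. Corank 2; j^3 = t*(s + t)^2 has shape L^2 M (L != M), so D-series; mu = 6 gives D_6.

6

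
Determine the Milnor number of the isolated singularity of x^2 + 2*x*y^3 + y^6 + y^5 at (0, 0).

4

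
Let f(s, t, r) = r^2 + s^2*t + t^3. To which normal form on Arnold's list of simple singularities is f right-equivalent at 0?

The Hessian of f at 0 is [[0, 0, 0], [0, 0, 0], [0, 0, 2]] with rank 1, so corank 2. A Groebner basis of the Jacobian ideal J(f) in C{s,t,r} is {t^3, s^2 + 3*t^2, s*t, r}; counting standard monomials gives mu = 4. Corank 2; j^3 = t*(s^2 + t^2) splits into three distinct lines over C (the quadratic factor has nonzero discriminant), so D_4.

D4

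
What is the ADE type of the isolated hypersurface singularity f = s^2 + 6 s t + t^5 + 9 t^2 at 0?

A4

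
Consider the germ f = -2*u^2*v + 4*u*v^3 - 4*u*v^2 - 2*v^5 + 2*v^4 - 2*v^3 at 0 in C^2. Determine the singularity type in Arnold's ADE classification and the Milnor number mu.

Type D_5, Milnor number mu = 5.

The Hessian of f at 0 has rank 0. Corank 2; j^3 = -2*v*(u + v)^2 has shape L^2 M (L != M), so D-series; mu = 5 gives D_5.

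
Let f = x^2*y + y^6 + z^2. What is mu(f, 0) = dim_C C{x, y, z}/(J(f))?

7

The Hessian of f at 0 has rank 1. Corank 2; j^3 = x^2*y has shape L^2 M (L != M), so D-series; mu = 7 gives D_7.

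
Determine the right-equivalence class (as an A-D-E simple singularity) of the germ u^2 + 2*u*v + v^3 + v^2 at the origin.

The Hessian of f at 0 is [[2, 2], [2, 2]] with rank 1, so corank 1. A Groebner basis of the Jacobian ideal J(f) in C{u,v} is {v^2, u + v}; counting standard monomials gives mu = 2. Corank 1: A-series; mu = 2 gives A_2.

A_2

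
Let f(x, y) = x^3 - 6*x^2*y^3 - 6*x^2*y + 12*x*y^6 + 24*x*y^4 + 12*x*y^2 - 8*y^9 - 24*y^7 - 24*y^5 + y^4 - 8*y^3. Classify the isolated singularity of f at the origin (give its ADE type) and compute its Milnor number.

The Hessian of f at 0 has rank 0. Corank 2; j^3 = (x - 2*y)^3 is a perfect cube, so E-series; the 4-jet and mu = 6 give E_6.

Type E6, Milnor number mu = 6.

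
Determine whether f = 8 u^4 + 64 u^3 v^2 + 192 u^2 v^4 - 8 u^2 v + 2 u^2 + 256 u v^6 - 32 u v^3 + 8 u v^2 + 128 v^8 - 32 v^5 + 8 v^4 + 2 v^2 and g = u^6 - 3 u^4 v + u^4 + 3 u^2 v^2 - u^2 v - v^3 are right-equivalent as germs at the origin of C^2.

No.

The Hessian of f at 0 has rank 2. Corank 0: nondegenerate Morse point, so A_1. The Hessian of g at 0 has rank 0. Corank 2; j^3 = -v*(u^2 + v^2) splits into three distinct lines over C (the quadratic factor has nonzero discriminant), so D_4. f is A_1 but g is D_4, hence not right-equivalent.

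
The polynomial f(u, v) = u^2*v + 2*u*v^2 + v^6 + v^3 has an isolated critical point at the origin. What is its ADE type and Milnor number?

The Hessian of f at 0 has rank 0. Corank 2; j^3 = v*(u + v)^2 has shape L^2 M (L != M), so D-series; mu = 7 gives D_7.

Type D_7, Milnor number mu = 7.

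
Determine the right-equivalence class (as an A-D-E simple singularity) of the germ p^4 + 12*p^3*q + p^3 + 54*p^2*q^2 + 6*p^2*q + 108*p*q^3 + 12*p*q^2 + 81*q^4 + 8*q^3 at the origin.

E_{6}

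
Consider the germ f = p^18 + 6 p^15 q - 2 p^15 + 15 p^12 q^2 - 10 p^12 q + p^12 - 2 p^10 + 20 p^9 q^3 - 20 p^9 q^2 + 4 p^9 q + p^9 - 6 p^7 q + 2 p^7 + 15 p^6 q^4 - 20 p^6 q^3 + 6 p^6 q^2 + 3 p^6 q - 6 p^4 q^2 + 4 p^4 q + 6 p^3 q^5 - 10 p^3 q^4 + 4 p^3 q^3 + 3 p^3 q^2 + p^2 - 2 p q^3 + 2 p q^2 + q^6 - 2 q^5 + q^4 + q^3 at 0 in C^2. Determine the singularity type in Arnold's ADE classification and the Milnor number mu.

The Hessian of f at 0 has rank 1. Corank 1: A-series; mu = 2 gives A_2.

Type A2, Milnor number mu = 2.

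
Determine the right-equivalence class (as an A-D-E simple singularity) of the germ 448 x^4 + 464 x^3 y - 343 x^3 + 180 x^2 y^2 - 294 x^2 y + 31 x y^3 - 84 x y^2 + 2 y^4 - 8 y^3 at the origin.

E_7

The Hessian of f at 0 has rank 0. Corank 2; j^3 = -(7*x + 2*y)^3 is a perfect cube, so E-series; the 4-jet and mu = 7 give E_7.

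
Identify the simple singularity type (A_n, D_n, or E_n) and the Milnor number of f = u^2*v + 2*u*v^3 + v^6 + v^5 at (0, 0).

Type D7, Milnor number mu = 7.

The Hessian of f at 0 has rank 0. Corank 2; j^3 = u^2*v has shape L^2 M (L != M), so D-series; mu = 7 gives D_7.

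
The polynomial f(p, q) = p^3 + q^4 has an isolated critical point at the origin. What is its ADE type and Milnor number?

Type E_6, Milnor number mu = 6.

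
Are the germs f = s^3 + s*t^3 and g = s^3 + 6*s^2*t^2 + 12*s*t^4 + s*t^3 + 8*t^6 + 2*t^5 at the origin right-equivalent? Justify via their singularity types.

The Hessian of f at 0 is [[0, 0], [0, 0]] with rank 0, so corank 2. A Groebner basis of the Jacobian ideal J(f) in C{s,t} is {s^3, s*t^2, 3*s^2 + t^3}; counting standard monomials gives mu = 7. Corank 2; j^3 = s^3 is a perfect cube, so E-series; the 4-jet and mu = 7 give E_7. The Hessian of g at 0 is [[0, 0], [0, 0]] with rank 0, so corank 2. A Groebner basis of the Jacobian ideal J(g) in C{s,t} is {-s^2/4 + t^4 - t^3/12, s^3, s^2*t + s^2/12 + t^3/36, s^2/2 + s*t^2 + t^3/6}; counting standard monomials gives mu = 7. Corank 2; j^3 = s^3 is a perfect cube, so E-series; the 4-jet and mu = 7 give E_7. Both have type E_7, hence right-equivalent.

Yes.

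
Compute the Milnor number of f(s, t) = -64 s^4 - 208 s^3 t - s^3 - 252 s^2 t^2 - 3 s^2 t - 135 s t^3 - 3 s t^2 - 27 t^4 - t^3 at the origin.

The Hessian of f at 0 has rank 0. Corank 2; j^3 = -(s + t)^3 is a perfect cube, so E-series; the 4-jet and mu = 7 give E_7.

7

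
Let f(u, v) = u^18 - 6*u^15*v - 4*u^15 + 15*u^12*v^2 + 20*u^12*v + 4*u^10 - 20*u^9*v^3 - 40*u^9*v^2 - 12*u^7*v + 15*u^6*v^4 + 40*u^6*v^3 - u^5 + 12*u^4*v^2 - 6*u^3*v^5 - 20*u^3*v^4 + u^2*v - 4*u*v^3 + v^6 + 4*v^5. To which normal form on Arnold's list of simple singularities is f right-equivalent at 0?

The Hessian of f at 0 is [[0, 0], [0, 0]] with rank 0, so corank 2. A Groebner basis of the Jacobian ideal J(f) in C{u,v} is {u^3, u^2*v + 2*u^2/3 - 4*u*v^2/3, -u*v/2 + v^3}; counting standard monomials gives mu = 7. Corank 2; j^3 = u^2*v has shape L^2 M (L != M), so D-series; mu = 7 gives D_7.

D_7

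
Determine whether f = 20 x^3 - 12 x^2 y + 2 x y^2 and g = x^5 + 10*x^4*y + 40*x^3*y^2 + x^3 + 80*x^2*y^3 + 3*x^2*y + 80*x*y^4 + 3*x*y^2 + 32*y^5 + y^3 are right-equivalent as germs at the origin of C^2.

No.

The Hessian of f at 0 has rank 0. Corank 2; j^3 = 2*x*(10*x^2 - 6*x*y + y^2) splits into three distinct lines over C (the quadratic factor has nonzero discriminant), so D_4. The Hessian of g at 0 has rank 0. Corank 2; j^3 = (x + y)^3 is a perfect cube, so E-series; the 5-jet and mu = 8 give E_8. f is D_4 but g is E_8, hence not right-equivalent.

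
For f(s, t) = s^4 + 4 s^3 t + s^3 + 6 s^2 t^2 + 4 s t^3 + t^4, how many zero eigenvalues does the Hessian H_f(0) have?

The Hessian at 0 is [[0, 0], [0, 0]] of rank 0; hence corank 2.

2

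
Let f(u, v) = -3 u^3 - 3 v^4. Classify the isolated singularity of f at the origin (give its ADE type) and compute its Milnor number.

Type E_{6}, Milnor number mu = 6.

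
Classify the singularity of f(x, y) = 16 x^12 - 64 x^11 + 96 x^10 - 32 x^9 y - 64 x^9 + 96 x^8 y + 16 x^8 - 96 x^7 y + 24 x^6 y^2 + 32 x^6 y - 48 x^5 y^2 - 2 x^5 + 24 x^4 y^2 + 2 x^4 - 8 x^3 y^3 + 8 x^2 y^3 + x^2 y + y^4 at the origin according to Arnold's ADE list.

D_{5}

The Hessian of f at 0 has rank 0. Corank 2; j^3 = x^2*y has shape L^2 M (L != M), so D-series; mu = 5 gives D_5.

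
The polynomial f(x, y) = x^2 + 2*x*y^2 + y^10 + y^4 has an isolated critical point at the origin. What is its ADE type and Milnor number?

Type A9, Milnor number mu = 9.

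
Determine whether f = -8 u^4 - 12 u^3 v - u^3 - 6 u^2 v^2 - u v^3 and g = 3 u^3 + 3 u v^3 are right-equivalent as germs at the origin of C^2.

The Hessian of f at 0 has rank 0. Corank 2; j^3 = -u^3 is a perfect cube, so E-series; the 4-jet and mu = 7 give E_7. The Hessian of g at 0 has rank 0. Corank 2; j^3 = 3*u^3 is a perfect cube, so E-series; the 4-jet and mu = 7 give E_7. Both have type E_7, hence right-equivalent.

Yes.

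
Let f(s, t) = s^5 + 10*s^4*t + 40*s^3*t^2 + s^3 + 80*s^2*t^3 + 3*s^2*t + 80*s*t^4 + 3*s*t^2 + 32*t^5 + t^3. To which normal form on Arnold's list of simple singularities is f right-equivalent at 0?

E_8

The Hessian of f at 0 has rank 0. Corank 2; j^3 = (s + t)^3 is a perfect cube, so E-series; the 5-jet and mu = 8 give E_8.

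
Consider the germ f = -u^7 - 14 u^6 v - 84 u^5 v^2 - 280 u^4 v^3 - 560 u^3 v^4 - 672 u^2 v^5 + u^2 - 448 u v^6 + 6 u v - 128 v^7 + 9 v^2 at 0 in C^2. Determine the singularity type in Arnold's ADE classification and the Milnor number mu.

Type A_6, Milnor number mu = 6.

The Hessian of f at 0 has rank 1. Corank 1: A-series; mu = 6 gives A_6.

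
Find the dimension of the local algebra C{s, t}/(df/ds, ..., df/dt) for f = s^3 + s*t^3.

7

The Hessian of f at 0 is [[0, 0], [0, 0]] with rank 0, so corank 2. A Groebner basis of the Jacobian ideal J(f) in C{s,t} is {s^3, s*t^2, 3*s^2 + t^3}; counting standard monomials gives mu = 7. Corank 2; j^3 = s^3 is a perfect cube, so E-series; the 4-jet and mu = 7 give E_7.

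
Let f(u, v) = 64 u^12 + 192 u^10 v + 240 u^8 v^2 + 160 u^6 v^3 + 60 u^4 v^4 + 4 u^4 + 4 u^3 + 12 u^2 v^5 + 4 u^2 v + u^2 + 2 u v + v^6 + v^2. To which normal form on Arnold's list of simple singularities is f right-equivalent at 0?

The Hessian of f at 0 is [[2, 2], [2, 2]] with rank 1, so corank 1. A Groebner basis of the Jacobian ideal J(f) in C{u,v} is {u*v^2 - 3*u*v/2 + u/4 - v^2 + v/4, 5*u*v/2 - u/2 + v^3 + 3*v^2/2 - v/2, u^2 + u/2 + v/2}; counting standard monomials gives mu = 5. Corank 1: A-series; mu = 5 gives A_5.

A5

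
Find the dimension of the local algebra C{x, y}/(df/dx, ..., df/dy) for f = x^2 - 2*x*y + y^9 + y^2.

The Hessian of f at 0 is [[2, -2], [-2, 2]] with rank 1, so corank 1. A Groebner basis of the Jacobian ideal J(f) in C{x,y} is {y^8, x - y}; counting standard monomials gives mu = 8. Corank 1: A-series; mu = 8 gives A_8.

8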